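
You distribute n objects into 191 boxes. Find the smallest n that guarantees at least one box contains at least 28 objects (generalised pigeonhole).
n = (28 − 1)·191 + 1 = 5158

By the generalised pigeonhole principle, to guarantee some box contains ≥ r objects we need more than (r − 1) · k objects total. Threshold: n = (r − 1) · k + 1. With r = 28 and k = 191: n = 27 · 191 + 1 = 5157 + 1 = 5158. For n = 5157 = 27 · 191, we can put exactly 27 objects in every box, avoiding 28 in any single one — so 5158 is tight.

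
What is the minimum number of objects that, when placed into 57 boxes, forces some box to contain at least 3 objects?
n = (3 − 1)·57 + 1 = 115

By the generalised pigeonhole principle, to guarantee some box contains ≥ r objects we need more than (r − 1) · k objects total. Threshold: n = (r − 1) · k + 1. With r = 3 and k = 57: n = 2 · 57 + 1 = 114 + 1 = 115. For n = 114 = 2 · 57, we can put exactly 2 objects in every box, avoiding 3 in any single one — so 115 is tight.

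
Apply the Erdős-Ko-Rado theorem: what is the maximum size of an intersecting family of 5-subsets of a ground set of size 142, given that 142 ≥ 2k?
max |F| = C(141, 4) = 15777195

Erdős-Ko-Rado (1961): when n ≥ 2k, max |F| = C(n−1, k−1). The bound is attained by the star {A : i ∈ A} for any fixed i ∈ [n]. Here C(142−1, 5−1) = C(141, 4) = 15777195.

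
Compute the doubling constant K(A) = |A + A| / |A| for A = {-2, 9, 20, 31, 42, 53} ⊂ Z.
K = |A + A| / |A| = 11/6

Enumerate A + A = {a + b : a, b ∈ A}. With |A| = 6, there are |A|^2 = 36 ordered sum pairs; collecting distinct values, A + A = {-4, 7, 18, 29, 40, 51, 62, 73, 84, 95, 106}, so |A + A| = 11. Thus K = 11/6. Here |A + A| = 2|A| − 1 = 11, the minimum possible — so K = 11/6 is minimal, which holds iff A is an arithmetic progression.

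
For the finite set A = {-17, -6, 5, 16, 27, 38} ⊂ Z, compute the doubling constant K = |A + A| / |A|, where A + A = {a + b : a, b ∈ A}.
K = |A + A| / |A| = 11/6

Enumerate A + A = {a + b : a, b ∈ A}. With |A| = 6, there are |A|^2 = 36 ordered sum pairs; collecting distinct values, A + A = {-34, -23, -12, -1, 10, 21, 32, 43, 54, 65, 76}, so |A + A| = 11. Thus K = 11/6. Here |A + A| = 2|A| − 1 = 11, the minimum possible — so K = 11/6 is minimal, which holds iff A is an arithmetic progression.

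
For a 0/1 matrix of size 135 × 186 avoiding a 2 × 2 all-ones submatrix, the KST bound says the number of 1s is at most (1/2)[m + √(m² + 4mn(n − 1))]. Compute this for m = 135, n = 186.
z(135, 186; 2, 2) ≤ (1/2)[135 + √(135² + 4·135·186·185)] = (1/2)[135 + √18599625] = 2223.8641

Kővári–Sós–Turán: let r_1, ..., r_135 be the row sums and z = Σ r_i the total number of 1s. Each pair of columns can share at most one row with both entries 1 (else a 2×2 all-ones block appears), so Σ_i C(r_i, 2) ≤ C(186, 2) = 17205. By convexity Σ_i C(r_i, 2) ≥ 135·C(z/135, 2) = z(z − 135)/(2·135), giving z² − 135z − 135·186·185 ≤ 0 and hence z ≤ (1/2)[135 + √(18225 + 4·4645350)] = (1/2)[135 + √18599625] ≈ (1/2)(135 + 4312.7283) = 2223.8641.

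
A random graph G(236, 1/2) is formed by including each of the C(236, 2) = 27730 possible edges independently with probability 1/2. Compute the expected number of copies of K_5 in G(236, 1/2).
E[# K_5] = C(236, 5) · (1/2)^C(5, 2) = 5845994232 / 2^10 = 730749279/128 = 5708978.7421875

For each 5-subset S of vertices (there are C(236, 5) = 5845994232 such S), let X_S = 1 if S induces a K_5 (all C(5, 2) = 10 edges present). Then P(X_S = 1) = (1/2)^10 = 1/1024. By linearity of expectation, E[# K_5] = C(236, 5) · (1/2)^10 = 5845994232 / 1024 = 730749279/128 = 5708978.7421875.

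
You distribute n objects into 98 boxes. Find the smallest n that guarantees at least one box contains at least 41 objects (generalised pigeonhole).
n = (41 − 1)·98 + 1 = 3921

By the generalised pigeonhole principle, to guarantee some box contains ≥ r objects we need more than (r − 1) · k objects total. Threshold: n = (r − 1) · k + 1. With r = 41 and k = 98: n = 40 · 98 + 1 = 3920 + 1 = 3921. For n = 3920 = 40 · 98, we can put exactly 40 objects in every box, avoiding 41 in any single one — so 3921 is tight.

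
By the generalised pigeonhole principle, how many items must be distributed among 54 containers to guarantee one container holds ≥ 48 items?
n = (48 − 1)·54 + 1 = 2539

By the generalised pigeonhole principle, to guarantee some box contains ≥ r objects we need more than (r − 1) · k objects total. Threshold: n = (r − 1) · k + 1. With r = 48 and k = 54: n = 47 · 54 + 1 = 2538 + 1 = 2539. For n = 2538 = 47 · 54, we can put exactly 47 objects in every box, avoiding 48 in any single one — so 2539 is tight.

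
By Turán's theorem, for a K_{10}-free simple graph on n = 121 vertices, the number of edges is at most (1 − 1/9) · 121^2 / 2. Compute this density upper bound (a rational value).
Turán density bound = (8/9) · 121^2/2 = 58564/9 ≈ 6507.1111

Turán's theorem: ex(n, K_{r+1}) is achieved by the complete r-partite Turán graph T(n, r) with parts as balanced as possible, and is at most (1 − 1/r) · n^2/2. For r = 9, n = 121: the density bound is (8/9) · 14641/2 = 58564/9 ≈ 6507.1111. The integer-valued extremum is e(T(121, 9)) = 6506, which is strictly less than the density bound 58564/9 since 9 ∤ 121 (the parts of T(121, 9) cannot all be equal).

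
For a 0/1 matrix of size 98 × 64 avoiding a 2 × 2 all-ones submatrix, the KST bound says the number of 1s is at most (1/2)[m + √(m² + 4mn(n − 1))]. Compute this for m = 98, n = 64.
z(98, 64; 2, 2) ≤ (1/2)[98 + √(98² + 4·98·64·63)] = (1/2)[98 + √1590148] = 679.5054

Kővári–Sós–Turán: let r_1, ..., r_98 be the row sums and z = Σ r_i the total number of 1s. Each pair of columns can share at most one row with both entries 1 (else a 2×2 all-ones block appears), so Σ_i C(r_i, 2) ≤ C(64, 2) = 2016. By convexity Σ_i C(r_i, 2) ≥ 98·C(z/98, 2) = z(z − 98)/(2·98), giving z² − 98z − 98·64·63 ≤ 0 and hence z ≤ (1/2)[98 + √(9604 + 4·395136)] = (1/2)[98 + √1590148] ≈ (1/2)(98 + 1261.0107) = 679.5054.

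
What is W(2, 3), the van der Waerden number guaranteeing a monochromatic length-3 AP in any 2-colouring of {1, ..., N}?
W(2, 3) = 9

Lower bound: the 2-colouring RRBBRRBB of {1, ..., 8} (R at positions {1, 2, 5, 6}, B at {3, 4, 7, 8}) contains no monochromatic 3-term AP, so W(2, 3) > 8. Upper bound: a case analysis on any 2-colouring of {1, ..., 9} forces such an AP. Hence W(2, 3) = 9.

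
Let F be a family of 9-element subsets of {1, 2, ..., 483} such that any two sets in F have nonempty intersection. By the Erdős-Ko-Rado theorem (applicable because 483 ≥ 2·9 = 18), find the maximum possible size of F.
max |F| = C(482, 8) = 68154601051535700

The Erdős-Ko-Rado theorem states: for n ≥ 2k, an intersecting family of k-subsets of an n-element set has size at most C(n − 1, k − 1), with equality for 'star' families {A ⊆ [n] : |A| = k, i ∈ A} (fix an element i). For n = 483, k = 9: C(482, 8) = 68154601051535700.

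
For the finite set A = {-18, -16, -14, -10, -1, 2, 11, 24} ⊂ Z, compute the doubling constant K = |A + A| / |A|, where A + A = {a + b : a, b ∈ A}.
K = |A + A| / |A| = 32/8 = 4

Enumerate A + A = {a + b : a, b ∈ A}. With |A| = 8, there are |A|^2 = 64 ordered sum pairs; collecting distinct values, A + A = {-36, -34, -32, -30, -28, -26, -24, -20, -19, -17, -16, -15, -14, -12, -11, -8, -7, -5, -3, -2, 1, 4, 6, 8, 10, 13, 14, 22, 23, 26, 35, 48}, so |A + A| = 32. Thus K = 32/8 = 4. For comparison, the minimum possible |A + A| over all 8-element sets is 2·8 − 1 = 15 (so min K = 15/8), attained only by arithmetic progressions.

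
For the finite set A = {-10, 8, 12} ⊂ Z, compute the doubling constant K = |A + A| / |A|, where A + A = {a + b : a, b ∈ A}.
K = |A + A| / |A| = 6/3 = 2

Enumerate A + A = {a + b : a, b ∈ A}. With |A| = 3, there are |A|^2 = 9 ordered sum pairs; collecting distinct values, A + A = {-20, -2, 2, 16, 20, 24}, so |A + A| = 6. Thus K = 6/3 = 2. For comparison, the minimum possible |A + A| over all 3-element sets is 2·3 − 1 = 5 (so min K = 5/3), attained only by arithmetic progressions.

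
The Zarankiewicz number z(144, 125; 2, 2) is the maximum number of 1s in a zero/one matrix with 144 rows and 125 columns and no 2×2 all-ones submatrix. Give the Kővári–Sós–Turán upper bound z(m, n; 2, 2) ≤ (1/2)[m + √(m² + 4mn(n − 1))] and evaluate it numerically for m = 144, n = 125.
z(144, 125; 2, 2) ≤ (1/2)[144 + √(144² + 4·144·125·124)] = (1/2)[144 + √8948736] = 1567.7219

Kővári–Sós–Turán: let r_1, ..., r_144 be the row sums and z = Σ r_i the total number of 1s. Each pair of columns can share at most one row with both entries 1 (else a 2×2 all-ones block appears), so Σ_i C(r_i, 2) ≤ C(125, 2) = 7750. By convexity Σ_i C(r_i, 2) ≥ 144·C(z/144, 2) = z(z − 144)/(2·144), giving z² − 144z − 144·125·124 ≤ 0 and hence z ≤ (1/2)[144 + √(20736 + 4·2232000)] = (1/2)[144 + √8948736] ≈ (1/2)(144 + 2991.4438) = 1567.7219.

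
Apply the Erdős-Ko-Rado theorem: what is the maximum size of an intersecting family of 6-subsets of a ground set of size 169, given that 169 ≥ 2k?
max |F| = C(168, 5) = 1050220248

Erdős-Ko-Rado (1961): when n ≥ 2k, max |F| = C(n−1, k−1). The bound is attained by the star {A : i ∈ A} for any fixed i ∈ [n]. Here C(169−1, 6−1) = C(168, 5) = 1050220248.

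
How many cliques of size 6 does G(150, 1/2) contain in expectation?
E[# K_6] = C(150, 6) · (1/2)^C(6, 2) = 14297000725 / 2^15 ≈ 436309.836578

For each 6-subset S of vertices (there are C(150, 6) = 14297000725 such S), let X_S = 1 if S induces a K_6 (all C(6, 2) = 15 edges present). Then P(X_S = 1) = (1/2)^15 = 1/32768. By linearity of expectation, E[# K_6] = C(150, 6) · (1/2)^15 = 14297000725 / 32768 ≈ 436309.836578.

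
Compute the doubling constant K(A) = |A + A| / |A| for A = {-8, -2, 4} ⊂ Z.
K = |A + A| / |A| = 5/3

Enumerate A + A = {a + b : a, b ∈ A}. With |A| = 3, there are |A|^2 = 9 ordered sum pairs; collecting distinct values, A + A = {-16, -10, -4, 2, 8}, so |A + A| = 5. Thus K = 5/3. Here |A + A| = 2|A| − 1 = 5, the minimum possible — so K = 5/3 is minimal, which holds iff A is an arithmetic progression.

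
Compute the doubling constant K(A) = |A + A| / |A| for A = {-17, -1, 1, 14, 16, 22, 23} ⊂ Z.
K = |A + A| / |A| = 27/7

Enumerate A + A = {a + b : a, b ∈ A}. With |A| = 7, there are |A|^2 = 49 ordered sum pairs; collecting distinct values, A + A = {-34, -18, -16, -3, -2, -1, 0, 2, 5, 6, 13, 15, 17, 21, 22, 23, 24, 28, 30, 32, 36, 37, 38, 39, 44, 45, 46}, so |A + A| = 27. Thus K = 27/7. For comparison, the minimum possible |A + A| over all 7-element sets is 2·7 − 1 = 13 (so min K = 13/7), attained only by arithmetic progressions.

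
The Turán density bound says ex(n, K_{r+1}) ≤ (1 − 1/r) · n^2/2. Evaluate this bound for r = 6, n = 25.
Turán density bound = (5/6) · 25^2/2 = 3125/12 ≈ 260.4167

Turán's theorem: ex(n, K_{r+1}) is achieved by the complete r-partite Turán graph T(n, r) with parts as balanced as possible, and is at most (1 − 1/r) · n^2/2. For r = 6, n = 25: the density bound is (5/6) · 625/2 = 3125/12 ≈ 260.4167. The integer-valued extremum is e(T(25, 6)) = 260, which is strictly less than the density bound 3125/12 since 6 ∤ 25 (the parts of T(25, 6) cannot all be equal).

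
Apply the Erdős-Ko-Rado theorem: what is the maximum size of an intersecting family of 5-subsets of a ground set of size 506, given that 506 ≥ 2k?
max |F| = C(505, 4) = 2677826130

The Erdős-Ko-Rado theorem states: for n ≥ 2k, an intersecting family of k-subsets of an n-element set has size at most C(n − 1, k − 1), with equality for 'star' families {A ⊆ [n] : |A| = k, i ∈ A} (fix an element i). For n = 506, k = 5: C(505, 4) = 2677826130.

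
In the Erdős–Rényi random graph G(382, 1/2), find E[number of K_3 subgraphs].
E[# K_3] = C(382, 3) · (1/2)^C(3, 2) = 9217660 / 2^3 = 2304415/2 = 1152207.5

For each 3-subset S of vertices (there are C(382, 3) = 9217660 such S), let X_S = 1 if S induces a K_3 (all C(3, 2) = 3 edges present). Then P(X_S = 1) = (1/2)^3 = 1/8. By linearity of expectation, E[# K_3] = C(382, 3) · (1/2)^3 = 9217660 / 8 = 2304415/2 = 1152207.5.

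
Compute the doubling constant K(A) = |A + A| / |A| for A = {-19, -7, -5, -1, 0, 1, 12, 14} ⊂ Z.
K = |A + A| / |A| = 30/8 = 15/4

Enumerate A + A = {a + b : a, b ∈ A}. With |A| = 8, there are |A|^2 = 64 ordered sum pairs; collecting distinct values, A + A = {-38, -26, -24, -20, -19, -18, -14, -12, -10, -8, -7, -6, -5, -4, -2, -1, 0, 1, 2, 5, 7, 9, 11, 12, 13, 14, 15, 24, 26, 28}, so |A + A| = 30. Thus K = 30/8 = 15/4. For comparison, the minimum possible |A + A| over all 8-element sets is 2·8 − 1 = 15 (so min K = 15/8), attained only by arithmetic progressions.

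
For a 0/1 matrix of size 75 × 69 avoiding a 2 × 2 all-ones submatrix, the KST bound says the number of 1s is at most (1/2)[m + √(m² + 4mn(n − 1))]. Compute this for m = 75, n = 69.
z(75, 69; 2, 2) ≤ (1/2)[75 + √(75² + 4·75·69·68)] = (1/2)[75 + √1413225] = 631.8957

Kővári–Sós–Turán: let r_1, ..., r_75 be the row sums and z = Σ r_i the total number of 1s. Each pair of columns can share at most one row with both entries 1 (else a 2×2 all-ones block appears), so Σ_i C(r_i, 2) ≤ C(69, 2) = 2346. By convexity Σ_i C(r_i, 2) ≥ 75·C(z/75, 2) = z(z − 75)/(2·75), giving z² − 75z − 75·69·68 ≤ 0 and hence z ≤ (1/2)[75 + √(5625 + 4·351900)] = (1/2)[75 + √1413225] ≈ (1/2)(75 + 1188.7914) = 631.8957.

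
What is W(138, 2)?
W(138, 2) = 138 + 1 = 139

A 2-term AP is any pair of integers, so a monochromatic 2-AP exists iff some colour is used at least twice. With 138 colours, the colouring i ↦ i on {1, ..., 138} uses each colour once, avoiding any monochromatic pair, so W(138, 2) > 138. For {1, ..., 139}, pigeonhole forces two integers of the same colour, which form a monochromatic 2-AP. Hence W(138, 2) = 139.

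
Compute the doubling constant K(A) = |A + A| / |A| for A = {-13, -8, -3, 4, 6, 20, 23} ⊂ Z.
K = |A + A| / |A| = 25/7

Enumerate A + A = {a + b : a, b ∈ A}. With |A| = 7, there are |A|^2 = 49 ordered sum pairs; collecting distinct values, A + A = {-26, -21, -16, -11, -9, -7, -6, -4, -2, 1, 3, 7, 8, 10, 12, 15, 17, 20, 24, 26, 27, 29, 40, 43, 46}, so |A + A| = 25. Thus K = 25/7. For comparison, the minimum possible |A + A| over all 7-element sets is 2·7 − 1 = 13 (so min K = 13/7), attained only by arithmetic progressions.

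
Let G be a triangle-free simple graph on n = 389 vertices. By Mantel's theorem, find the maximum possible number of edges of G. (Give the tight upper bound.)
ex(389, K_3) = ⌊389^2/4⌋ = 37830

Mantel (1907): a triangle-free graph on n vertices has at most ⌊n^2/4⌋ edges, with equality for the complete bipartite graph K_{⌊n/2⌋, ⌈n/2⌉}. For n = 389: ⌊389^2/4⌋ = ⌊151321/4⌋ = 37830. The extremal graph is K_{194, 195}, which has 194·195 = 37830 edges.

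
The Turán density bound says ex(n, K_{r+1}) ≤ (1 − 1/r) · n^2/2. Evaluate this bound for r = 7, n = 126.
Turán density bound = (6/7) · 126^2/2 = 6804

Turán's theorem: ex(n, K_{r+1}) is achieved by the complete r-partite Turán graph T(n, r) with parts as balanced as possible, and is at most (1 − 1/r) · n^2/2. For r = 7, n = 126: the density bound is (6/7) · 15876/2 = 6804. Since 7 ∣ 126, the Turán graph T(126, 7) has parts of equal size 18, and its edge count e(T(126, 7)) = 6804 attains the density bound exactly.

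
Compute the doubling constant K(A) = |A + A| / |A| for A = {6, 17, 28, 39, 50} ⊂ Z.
K = |A + A| / |A| = 9/5

Enumerate A + A = {a + b : a, b ∈ A}. With |A| = 5, there are |A|^2 = 25 ordered sum pairs; collecting distinct values, A + A = {12, 23, 34, 45, 56, 67, 78, 89, 100}, so |A + A| = 9. Thus K = 9/5. Here |A + A| = 2|A| − 1 = 9, the minimum possible — so K = 9/5 is minimal, which holds iff A is an arithmetic progression.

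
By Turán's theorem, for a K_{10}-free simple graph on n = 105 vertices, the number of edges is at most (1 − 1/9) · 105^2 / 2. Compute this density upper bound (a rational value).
Turán density bound = (8/9) · 105^2/2 = 4900

Turán's theorem: ex(n, K_{r+1}) is achieved by the complete r-partite Turán graph T(n, r) with parts as balanced as possible, and is at most (1 − 1/r) · n^2/2. For r = 9, n = 105: the density bound is (8/9) · 11025/2 = 4900. The integer-valued extremum is e(T(105, 9)) = 4899, which is strictly less than the density bound 4900 since 9 ∤ 105 (the parts of T(105, 9) cannot all be equal).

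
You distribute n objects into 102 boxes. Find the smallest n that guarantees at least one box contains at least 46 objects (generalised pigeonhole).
n = (46 − 1)·102 + 1 = 4591

By the generalised pigeonhole principle, to guarantee some box contains ≥ r objects we need more than (r − 1) · k objects total. Threshold: n = (r − 1) · k + 1. With r = 46 and k = 102: n = 45 · 102 + 1 = 4590 + 1 = 4591. For n = 4590 = 45 · 102, we can put exactly 45 objects in every box, avoiding 46 in any single one — so 4591 is tight.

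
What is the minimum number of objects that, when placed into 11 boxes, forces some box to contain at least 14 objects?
n = (14 − 1)·11 + 1 = 144

By the generalised pigeonhole principle, to guarantee some box contains ≥ r objects we need more than (r − 1) · k objects total. Threshold: n = (r − 1) · k + 1. With r = 14 and k = 11: n = 13 · 11 + 1 = 143 + 1 = 144. For n = 143 = 13 · 11, we can put exactly 13 objects in every box, avoiding 14 in any single one — so 144 is tight.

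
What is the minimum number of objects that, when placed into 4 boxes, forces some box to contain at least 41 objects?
n = (41 − 1)·4 + 1 = 161

By the generalised pigeonhole principle, to guarantee some box contains ≥ r objects we need more than (r − 1) · k objects total. Threshold: n = (r − 1) · k + 1. With r = 41 and k = 4: n = 40 · 4 + 1 = 160 + 1 = 161. For n = 160 = 40 · 4, we can put exactly 40 objects in every box, avoiding 41 in any single one — so 161 is tight.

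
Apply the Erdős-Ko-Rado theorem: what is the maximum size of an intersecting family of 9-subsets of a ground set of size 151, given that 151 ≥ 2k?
max |F| = C(150, 8) = 5257211409450

The Erdős-Ko-Rado theorem states: for n ≥ 2k, an intersecting family of k-subsets of an n-element set has size at most C(n − 1, k − 1), with equality for 'star' families {A ⊆ [n] : |A| = k, i ∈ A} (fix an element i). For n = 151, k = 9: C(150, 8) = 5257211409450.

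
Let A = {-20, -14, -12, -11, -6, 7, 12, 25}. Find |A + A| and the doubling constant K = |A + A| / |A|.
K = |A + A| / |A| = 32/8 = 4

Enumerate A + A = {a + b : a, b ∈ A}. With |A| = 8, there are |A|^2 = 64 ordered sum pairs; collecting distinct values, A + A = {-40, -34, -32, -31, -28, -26, -25, -24, -23, -22, -20, -18, -17, -13, -12, -8, -7, -5, -4, -2, 0, 1, 5, 6, 11, 13, 14, 19, 24, 32, 37, 50}, so |A + A| = 32. Thus K = 32/8 = 4. For comparison, the minimum possible |A + A| over all 8-element sets is 2·8 − 1 = 15 (so min K = 15/8), attained only by arithmetic progressions.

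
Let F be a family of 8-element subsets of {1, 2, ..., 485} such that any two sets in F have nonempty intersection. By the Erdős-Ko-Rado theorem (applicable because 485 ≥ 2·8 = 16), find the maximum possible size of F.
max |F| = C(484, 7) = 1181840090201056

The Erdős-Ko-Rado theorem states: for n ≥ 2k, an intersecting family of k-subsets of an n-element set has size at most C(n − 1, k − 1), with equality for 'star' families {A ⊆ [n] : |A| = k, i ∈ A} (fix an element i). For n = 485, k = 8: C(484, 7) = 1181840090201056.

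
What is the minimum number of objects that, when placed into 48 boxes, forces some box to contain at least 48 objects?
n = (48 − 1)·48 + 1 = 2257

By the generalised pigeonhole principle, to guarantee some box contains ≥ r objects we need more than (r − 1) · k objects total. Threshold: n = (r − 1) · k + 1. With r = 48 and k = 48: n = 47 · 48 + 1 = 2256 + 1 = 2257. For n = 2256 = 47 · 48, we can put exactly 47 objects in every box, avoiding 48 in any single one — so 2257 is tight.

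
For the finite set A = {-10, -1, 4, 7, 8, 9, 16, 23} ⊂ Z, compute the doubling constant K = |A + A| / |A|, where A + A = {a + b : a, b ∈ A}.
K = |A + A| / |A| = 29/8

Enumerate A + A = {a + b : a, b ∈ A}. With |A| = 8, there are |A|^2 = 64 ordered sum pairs; collecting distinct values, A + A = {-20, -11, -6, -3, -2, -1, 3, 6, 7, 8, 11, 12, 13, 14, 15, 16, 17, 18, 20, 22, 23, 24, 25, 27, 30, 31, 32, 39, 46}, so |A + A| = 29. Thus K = 29/8. For comparison, the minimum possible |A + A| over all 8-element sets is 2·8 − 1 = 15 (so min K = 15/8), attained only by arithmetic progressions.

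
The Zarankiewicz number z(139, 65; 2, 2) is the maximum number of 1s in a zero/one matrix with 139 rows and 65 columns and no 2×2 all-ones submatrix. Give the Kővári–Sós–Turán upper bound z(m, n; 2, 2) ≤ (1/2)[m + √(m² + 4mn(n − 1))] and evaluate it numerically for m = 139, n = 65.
z(139, 65; 2, 2) ≤ (1/2)[139 + √(139² + 4·139·65·64)] = (1/2)[139 + √2332281] = 833.0904

Kővári–Sós–Turán: let r_1, ..., r_139 be the row sums and z = Σ r_i the total number of 1s. Each pair of columns can share at most one row with both entries 1 (else a 2×2 all-ones block appears), so Σ_i C(r_i, 2) ≤ C(65, 2) = 2080. By convexity Σ_i C(r_i, 2) ≥ 139·C(z/139, 2) = z(z − 139)/(2·139), giving z² − 139z − 139·65·64 ≤ 0 and hence z ≤ (1/2)[139 + √(19321 + 4·578240)] = (1/2)[139 + √2332281] ≈ (1/2)(139 + 1527.1807) = 833.0904.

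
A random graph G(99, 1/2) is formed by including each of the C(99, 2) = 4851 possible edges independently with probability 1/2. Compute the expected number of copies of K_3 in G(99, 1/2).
E[# K_3] = C(99, 3) · (1/2)^C(3, 2) = 156849 / 2^3 = 19606.125

For each 3-subset S of vertices (there are C(99, 3) = 156849 such S), let X_S = 1 if S induces a K_3 (all C(3, 2) = 3 edges present). Then P(X_S = 1) = (1/2)^3 = 1/8. By linearity of expectation, E[# K_3] = C(99, 3) · (1/2)^3 = 156849 / 8 = 19606.125.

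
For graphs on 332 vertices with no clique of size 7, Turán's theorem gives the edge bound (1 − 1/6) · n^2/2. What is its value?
Turán density bound = (5/6) · 332^2/2 = 137780/3 ≈ 45926.6667

Turán's theorem: ex(n, K_{r+1}) is achieved by the complete r-partite Turán graph T(n, r) with parts as balanced as possible, and is at most (1 − 1/r) · n^2/2. For r = 6, n = 332: the density bound is (5/6) · 110224/2 = 137780/3 ≈ 45926.6667. The integer-valued extremum is e(T(332, 6)) = 45926, which is strictly less than the density bound 137780/3 since 6 ∤ 332 (the parts of T(332, 6) cannot all be equal).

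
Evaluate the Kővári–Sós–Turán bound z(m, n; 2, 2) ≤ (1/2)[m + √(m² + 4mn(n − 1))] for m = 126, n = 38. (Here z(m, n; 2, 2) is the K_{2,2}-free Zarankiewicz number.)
z(126, 38; 2, 2) ≤ (1/2)[126 + √(126² + 4·126·38·37)] = (1/2)[126 + √724500] = 488.5878

Kővári–Sós–Turán: let r_1, ..., r_126 be the row sums and z = Σ r_i the total number of 1s. Each pair of columns can share at most one row with both entries 1 (else a 2×2 all-ones block appears), so Σ_i C(r_i, 2) ≤ C(38, 2) = 703. By convexity Σ_i C(r_i, 2) ≥ 126·C(z/126, 2) = z(z − 126)/(2·126), giving z² − 126z − 126·38·37 ≤ 0 and hence z ≤ (1/2)[126 + √(15876 + 4·177156)] = (1/2)[126 + √724500] ≈ (1/2)(126 + 851.1757) = 488.5878.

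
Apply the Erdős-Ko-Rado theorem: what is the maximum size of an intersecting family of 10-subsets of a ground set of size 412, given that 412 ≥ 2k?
max |F| = C(411, 9) = 844321783248562905

Erdős-Ko-Rado (1961): when n ≥ 2k, max |F| = C(n−1, k−1). The bound is attained by the star {A : i ∈ A} for any fixed i ∈ [n]. Here C(412−1, 10−1) = C(411, 9) = 844321783248562905.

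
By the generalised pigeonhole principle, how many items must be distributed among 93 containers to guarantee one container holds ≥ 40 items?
n = (40 − 1)·93 + 1 = 3628

By the generalised pigeonhole principle, to guarantee some box contains ≥ r objects we need more than (r − 1) · k objects total. Threshold: n = (r − 1) · k + 1. With r = 40 and k = 93: n = 39 · 93 + 1 = 3627 + 1 = 3628. For n = 3627 = 39 · 93, we can put exactly 39 objects in every box, avoiding 40 in any single one — so 3628 is tight.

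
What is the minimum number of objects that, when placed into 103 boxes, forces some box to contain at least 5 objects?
n = (5 − 1)·103 + 1 = 413

By the generalised pigeonhole principle, to guarantee some box contains ≥ r objects we need more than (r − 1) · k objects total. Threshold: n = (r − 1) · k + 1. With r = 5 and k = 103: n = 4 · 103 + 1 = 412 + 1 = 413. For n = 412 = 4 · 103, we can put exactly 4 objects in every box, avoiding 5 in any single one — so 413 is tight.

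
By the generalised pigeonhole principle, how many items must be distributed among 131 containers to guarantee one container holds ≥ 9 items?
n = (9 − 1)·131 + 1 = 1049

By the generalised pigeonhole principle, to guarantee some box contains ≥ r objects we need more than (r − 1) · k objects total. Threshold: n = (r − 1) · k + 1. With r = 9 and k = 131: n = 8 · 131 + 1 = 1048 + 1 = 1049. For n = 1048 = 8 · 131, we can put exactly 8 objects in every box, avoiding 9 in any single one — so 1049 is tight.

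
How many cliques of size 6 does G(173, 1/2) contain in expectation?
E[# K_6] = C(173, 6) · (1/2)^C(6, 2) = 34110106212 / 2^15 = 8527526553/8192 ≈ 1040957.831177

For each 6-subset S of vertices (there are C(173, 6) = 34110106212 such S), let X_S = 1 if S induces a K_6 (all C(6, 2) = 15 edges present). Then P(X_S = 1) = (1/2)^15 = 1/32768. By linearity of expectation, E[# K_6] = C(173, 6) · (1/2)^15 = 34110106212 / 32768 = 8527526553/8192 ≈ 1040957.831177.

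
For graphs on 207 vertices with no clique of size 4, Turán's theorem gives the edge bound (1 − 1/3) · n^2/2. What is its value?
Turán density bound = (2/3) · 207^2/2 = 14283

Turán's theorem: ex(n, K_{r+1}) is achieved by the complete r-partite Turán graph T(n, r) with parts as balanced as possible, and is at most (1 − 1/r) · n^2/2. For r = 3, n = 207: the density bound is (2/3) · 42849/2 = 14283. Since 3 ∣ 207, the Turán graph T(207, 3) has parts of equal size 69, and its edge count e(T(207, 3)) = 14283 attains the density bound exactly.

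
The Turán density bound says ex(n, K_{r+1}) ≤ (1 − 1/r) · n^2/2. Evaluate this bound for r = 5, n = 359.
Turán density bound = (4/5) · 359^2/2 = 257762/5 ≈ 51552.4

Turán's theorem: ex(n, K_{r+1}) is achieved by the complete r-partite Turán graph T(n, r) with parts as balanced as possible, and is at most (1 − 1/r) · n^2/2. For r = 5, n = 359: the density bound is (4/5) · 128881/2 = 257762/5 ≈ 51552.4. The integer-valued extremum is e(T(359, 5)) = 51552, which is strictly less than the density bound 257762/5 since 5 ∤ 359 (the parts of T(359, 5) cannot all be equal).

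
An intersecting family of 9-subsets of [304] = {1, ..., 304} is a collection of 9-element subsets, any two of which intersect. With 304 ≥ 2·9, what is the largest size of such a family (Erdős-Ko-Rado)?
max |F| = C(303, 8) = 1605285973998135

The Erdős-Ko-Rado theorem states: for n ≥ 2k, an intersecting family of k-subsets of an n-element set has size at most C(n − 1, k − 1), with equality for 'star' families {A ⊆ [n] : |A| = k, i ∈ A} (fix an element i). For n = 304, k = 9: C(303, 8) = 1605285973998135.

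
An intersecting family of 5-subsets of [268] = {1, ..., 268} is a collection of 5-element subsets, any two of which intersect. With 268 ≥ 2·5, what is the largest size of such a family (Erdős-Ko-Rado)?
max |F| = C(267, 4) = 207029130

The Erdős-Ko-Rado theorem states: for n ≥ 2k, an intersecting family of k-subsets of an n-element set has size at most C(n − 1, k − 1), with equality for 'star' families {A ⊆ [n] : |A| = k, i ∈ A} (fix an element i). For n = 268, k = 5: C(267, 4) = 207029130.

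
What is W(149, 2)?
W(149, 2) = 149 + 1 = 150

A 2-term AP is any pair of integers, so a monochromatic 2-AP exists iff some colour is used at least twice. With 149 colours, the colouring i ↦ i on {1, ..., 149} uses each colour once, avoiding any monochromatic pair, so W(149, 2) > 149. For {1, ..., 150}, pigeonhole forces two integers of the same colour, which form a monochromatic 2-AP. Hence W(149, 2) = 150.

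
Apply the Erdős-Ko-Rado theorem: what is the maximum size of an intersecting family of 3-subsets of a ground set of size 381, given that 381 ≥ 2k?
max |F| = C(380, 2) = 72010

The Erdős-Ko-Rado theorem states: for n ≥ 2k, an intersecting family of k-subsets of an n-element set has size at most C(n − 1, k − 1), with equality for 'star' families {A ⊆ [n] : |A| = k, i ∈ A} (fix an element i). For n = 381, k = 3: C(380, 2) = 72010.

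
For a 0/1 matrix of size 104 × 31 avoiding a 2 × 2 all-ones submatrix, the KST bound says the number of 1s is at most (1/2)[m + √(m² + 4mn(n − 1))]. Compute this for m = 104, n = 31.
z(104, 31; 2, 2) ≤ (1/2)[104 + √(104² + 4·104·31·30)] = (1/2)[104 + √397696] = 367.3157

Kővári–Sós–Turán: let r_1, ..., r_104 be the row sums and z = Σ r_i the total number of 1s. Each pair of columns can share at most one row with both entries 1 (else a 2×2 all-ones block appears), so Σ_i C(r_i, 2) ≤ C(31, 2) = 465. By convexity Σ_i C(r_i, 2) ≥ 104·C(z/104, 2) = z(z − 104)/(2·104), giving z² − 104z − 104·31·30 ≤ 0 and hence z ≤ (1/2)[104 + √(10816 + 4·96720)] = (1/2)[104 + √397696] ≈ (1/2)(104 + 630.6314) = 367.3157.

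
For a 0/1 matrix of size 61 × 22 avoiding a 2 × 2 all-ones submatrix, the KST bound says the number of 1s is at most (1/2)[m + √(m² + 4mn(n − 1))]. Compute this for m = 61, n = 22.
z(61, 22; 2, 2) ≤ (1/2)[61 + √(61² + 4·61·22·21)] = (1/2)[61 + √116449] = 201.1231

Kővári–Sós–Turán: let r_1, ..., r_61 be the row sums and z = Σ r_i the total number of 1s. Each pair of columns can share at most one row with both entries 1 (else a 2×2 all-ones block appears), so Σ_i C(r_i, 2) ≤ C(22, 2) = 231. By convexity Σ_i C(r_i, 2) ≥ 61·C(z/61, 2) = z(z − 61)/(2·61), giving z² − 61z − 61·22·21 ≤ 0 and hence z ≤ (1/2)[61 + √(3721 + 4·28182)] = (1/2)[61 + √116449] ≈ (1/2)(61 + 341.2462) = 201.1231.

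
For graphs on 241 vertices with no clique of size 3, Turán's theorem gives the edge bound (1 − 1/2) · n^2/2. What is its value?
Turán density bound = (1/2) · 241^2/2 = 58081/4 ≈ 14520.25

Turán's theorem: ex(n, K_{r+1}) is achieved by the complete r-partite Turán graph T(n, r) with parts as balanced as possible, and is at most (1 − 1/r) · n^2/2. For r = 2, n = 241: the density bound is (1/2) · 58081/2 = 58081/4 ≈ 14520.25. The integer-valued extremum is e(T(241, 2)) = 14520, which is strictly less than the density bound 58081/4 since 2 ∤ 241 (the parts of T(241, 2) cannot all be equal).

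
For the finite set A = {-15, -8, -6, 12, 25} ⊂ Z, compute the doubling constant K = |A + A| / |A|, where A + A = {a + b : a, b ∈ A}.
K = |A + A| / |A| = 15/5 = 3

Enumerate A + A = {a + b : a, b ∈ A}. With |A| = 5, there are |A|^2 = 25 ordered sum pairs; collecting distinct values, A + A = {-30, -23, -21, -16, -14, -12, -3, 4, 6, 10, 17, 19, 24, 37, 50}, so |A + A| = 15. Thus K = 15/5 = 3. For comparison, the minimum possible |A + A| over all 5-element sets is 2·5 − 1 = 9 (so min K = 9/5), attained only by arithmetic progressions.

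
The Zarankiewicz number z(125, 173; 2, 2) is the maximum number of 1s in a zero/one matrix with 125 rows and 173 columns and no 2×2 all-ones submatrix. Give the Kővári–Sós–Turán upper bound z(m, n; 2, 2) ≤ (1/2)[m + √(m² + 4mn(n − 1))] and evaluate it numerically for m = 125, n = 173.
z(125, 173; 2, 2) ≤ (1/2)[125 + √(125² + 4·125·173·172)] = (1/2)[125 + √14893625] = 1992.113

Kővári–Sós–Turán: let r_1, ..., r_125 be the row sums and z = Σ r_i the total number of 1s. Each pair of columns can share at most one row with both entries 1 (else a 2×2 all-ones block appears), so Σ_i C(r_i, 2) ≤ C(173, 2) = 14878. By convexity Σ_i C(r_i, 2) ≥ 125·C(z/125, 2) = z(z − 125)/(2·125), giving z² − 125z − 125·173·172 ≤ 0 and hence z ≤ (1/2)[125 + √(15625 + 4·3719500)] = (1/2)[125 + √14893625] ≈ (1/2)(125 + 3859.226) = 1992.113.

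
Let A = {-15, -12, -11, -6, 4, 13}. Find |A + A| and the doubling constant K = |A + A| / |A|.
K = |A + A| / |A| = 20/6 = 10/3

Enumerate A + A = {a + b : a, b ∈ A}. With |A| = 6, there are |A|^2 = 36 ordered sum pairs; collecting distinct values, A + A = {-30, -27, -26, -24, -23, -22, -21, -18, -17, -12, -11, -8, -7, -2, 1, 2, 7, 8, 17, 26}, so |A + A| = 20. Thus K = 20/6 = 10/3. For comparison, the minimum possible |A + A| over all 6-element sets is 2·6 − 1 = 11 (so min K = 11/6), attained only by arithmetic progressions.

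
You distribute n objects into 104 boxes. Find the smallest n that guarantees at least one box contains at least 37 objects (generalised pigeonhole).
n = (37 − 1)·104 + 1 = 3745

By the generalised pigeonhole principle, to guarantee some box contains ≥ r objects we need more than (r − 1) · k objects total. Threshold: n = (r − 1) · k + 1. With r = 37 and k = 104: n = 36 · 104 + 1 = 3744 + 1 = 3745. For n = 3744 = 36 · 104, we can put exactly 36 objects in every box, avoiding 37 in any single one — so 3745 is tight.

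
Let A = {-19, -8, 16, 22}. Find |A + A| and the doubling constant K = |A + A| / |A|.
K = |A + A| / |A| = 10/4 = 5/2

Enumerate A + A = {a + b : a, b ∈ A}. With |A| = 4, there are |A|^2 = 16 ordered sum pairs; collecting distinct values, A + A = {-38, -27, -16, -3, 3, 8, 14, 32, 38, 44}, so |A + A| = 10. Thus K = 10/4 = 5/2. For comparison, the minimum possible |A + A| over all 4-element sets is 2·4 − 1 = 7 (so min K = 7/4), attained only by arithmetic progressions.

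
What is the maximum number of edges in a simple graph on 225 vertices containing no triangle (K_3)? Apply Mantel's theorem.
ex(225, K_3) = ⌊225^2/4⌋ = 12656

Mantel (1907): a triangle-free graph on n vertices has at most ⌊n^2/4⌋ edges, with equality for the complete bipartite graph K_{⌊n/2⌋, ⌈n/2⌉}. For n = 225: ⌊225^2/4⌋ = ⌊50625/4⌋ = 12656. The extremal graph is K_{112, 113}, which has 112·113 = 12656 edges.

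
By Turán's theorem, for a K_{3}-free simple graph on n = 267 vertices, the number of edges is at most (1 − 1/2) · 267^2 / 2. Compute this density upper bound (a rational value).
Turán density bound = (1/2) · 267^2/2 = 71289/4 ≈ 17822.25

Turán's theorem: ex(n, K_{r+1}) is achieved by the complete r-partite Turán graph T(n, r) with parts as balanced as possible, and is at most (1 − 1/r) · n^2/2. For r = 2, n = 267: the density bound is (1/2) · 71289/2 = 71289/4 ≈ 17822.25. The integer-valued extremum is e(T(267, 2)) = 17822, which is strictly less than the density bound 71289/4 since 2 ∤ 267 (the parts of T(267, 2) cannot all be equal).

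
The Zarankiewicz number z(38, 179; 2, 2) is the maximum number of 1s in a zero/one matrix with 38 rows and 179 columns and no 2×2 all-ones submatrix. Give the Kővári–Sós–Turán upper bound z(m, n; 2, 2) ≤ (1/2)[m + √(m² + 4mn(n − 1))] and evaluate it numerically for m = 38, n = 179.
z(38, 179; 2, 2) ≤ (1/2)[38 + √(38² + 4·38·179·178)] = (1/2)[38 + √4844468] = 1119.5076

Kővári–Sós–Turán: let r_1, ..., r_38 be the row sums and z = Σ r_i the total number of 1s. Each pair of columns can share at most one row with both entries 1 (else a 2×2 all-ones block appears), so Σ_i C(r_i, 2) ≤ C(179, 2) = 15931. By convexity Σ_i C(r_i, 2) ≥ 38·C(z/38, 2) = z(z − 38)/(2·38), giving z² − 38z − 38·179·178 ≤ 0 and hence z ≤ (1/2)[38 + √(1444 + 4·1210756)] = (1/2)[38 + √4844468] ≈ (1/2)(38 + 2201.0152) = 1119.5076.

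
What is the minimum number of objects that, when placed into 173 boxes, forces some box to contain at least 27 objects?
n = (27 − 1)·173 + 1 = 4499

By the generalised pigeonhole principle, to guarantee some box contains ≥ r objects we need more than (r − 1) · k objects total. Threshold: n = (r − 1) · k + 1. With r = 27 and k = 173: n = 26 · 173 + 1 = 4498 + 1 = 4499. For n = 4498 = 26 · 173, we can put exactly 26 objects in every box, avoiding 27 in any single one — so 4499 is tight.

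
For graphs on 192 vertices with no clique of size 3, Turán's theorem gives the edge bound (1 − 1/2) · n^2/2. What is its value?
Turán density bound = (1/2) · 192^2/2 = 9216

Turán's theorem: ex(n, K_{r+1}) is achieved by the complete r-partite Turán graph T(n, r) with parts as balanced as possible, and is at most (1 − 1/r) · n^2/2. For r = 2, n = 192: the density bound is (1/2) · 36864/2 = 9216. Since 2 ∣ 192, the Turán graph T(192, 2) has parts of equal size 96, and its edge count e(T(192, 2)) = 9216 attains the density bound exactly.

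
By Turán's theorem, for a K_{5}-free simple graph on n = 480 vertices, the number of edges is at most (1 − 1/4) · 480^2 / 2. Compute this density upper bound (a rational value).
Turán density bound = (3/4) · 480^2/2 = 86400

Turán's theorem: ex(n, K_{r+1}) is achieved by the complete r-partite Turán graph T(n, r) with parts as balanced as possible, and is at most (1 − 1/r) · n^2/2. For r = 4, n = 480: the density bound is (3/4) · 230400/2 = 86400. Since 4 ∣ 480, the Turán graph T(480, 4) has parts of equal size 120, and its edge count e(T(480, 4)) = 86400 attains the density bound exactly.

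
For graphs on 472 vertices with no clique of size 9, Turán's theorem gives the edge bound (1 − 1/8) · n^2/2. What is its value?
Turán density bound = (7/8) · 472^2/2 = 97468

Turán's theorem: ex(n, K_{r+1}) is achieved by the complete r-partite Turán graph T(n, r) with parts as balanced as possible, and is at most (1 − 1/r) · n^2/2. For r = 8, n = 472: the density bound is (7/8) · 222784/2 = 97468. Since 8 ∣ 472, the Turán graph T(472, 8) has parts of equal size 59, and its edge count e(T(472, 8)) = 97468 attains the density bound exactly.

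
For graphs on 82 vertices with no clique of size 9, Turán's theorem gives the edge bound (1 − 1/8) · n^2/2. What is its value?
Turán density bound = (7/8) · 82^2/2 = 11767/4 ≈ 2941.75

Turán's theorem: ex(n, K_{r+1}) is achieved by the complete r-partite Turán graph T(n, r) with parts as balanced as possible, and is at most (1 − 1/r) · n^2/2. For r = 8, n = 82: the density bound is (7/8) · 6724/2 = 11767/4 ≈ 2941.75. The integer-valued extremum is e(T(82, 8)) = 2941, which is strictly less than the density bound 11767/4 since 8 ∤ 82 (the parts of T(82, 8) cannot all be equal).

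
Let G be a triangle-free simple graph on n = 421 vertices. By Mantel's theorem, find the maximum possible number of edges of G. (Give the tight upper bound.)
ex(421, K_3) = ⌊421^2/4⌋ = 44310

Mantel (1907): a triangle-free graph on n vertices has at most ⌊n^2/4⌋ edges, with equality for the complete bipartite graph K_{⌊n/2⌋, ⌈n/2⌉}. For n = 421: ⌊421^2/4⌋ = ⌊177241/4⌋ = 44310. The extremal graph is K_{210, 211}, which has 210·211 = 44310 edges.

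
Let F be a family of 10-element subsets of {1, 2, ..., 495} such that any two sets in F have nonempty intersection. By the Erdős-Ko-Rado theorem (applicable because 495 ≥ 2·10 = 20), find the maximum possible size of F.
max |F| = C(494, 9) = 4486910655588823098

Erdős-Ko-Rado (1961): when n ≥ 2k, max |F| = C(n−1, k−1). The bound is attained by the star {A : i ∈ A} for any fixed i ∈ [n]. Here C(495−1, 10−1) = C(494, 9) = 4486910655588823098.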